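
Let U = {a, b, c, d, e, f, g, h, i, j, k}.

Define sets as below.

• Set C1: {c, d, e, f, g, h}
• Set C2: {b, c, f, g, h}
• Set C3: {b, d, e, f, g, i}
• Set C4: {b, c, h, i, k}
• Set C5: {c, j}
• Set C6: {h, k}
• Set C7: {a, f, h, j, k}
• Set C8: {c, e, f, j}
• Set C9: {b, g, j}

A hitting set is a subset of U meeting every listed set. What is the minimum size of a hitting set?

T = {g, j, k} meets every set (each contains at least one member of T), and |T| = 3.
The sets C3, C5, C6 are pairwise disjoint, so any hitting set needs a separate point for each — at least 3. Hence 3 is optimal.

3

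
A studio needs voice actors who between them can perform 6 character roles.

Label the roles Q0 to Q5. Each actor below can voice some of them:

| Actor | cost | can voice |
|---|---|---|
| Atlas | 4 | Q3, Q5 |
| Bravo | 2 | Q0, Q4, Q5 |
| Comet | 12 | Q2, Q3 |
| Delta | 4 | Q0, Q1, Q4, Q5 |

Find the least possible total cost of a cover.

16

Comet, Delta together cover every role (Comet ∪ Delta = {Q0, Q1, Q2, Q3, Q4, Q5}); total cost 12 + 4 = 16.
The greedy pick Bravo, Atlas, Delta, Comet costs 22; no covering selection beats 16.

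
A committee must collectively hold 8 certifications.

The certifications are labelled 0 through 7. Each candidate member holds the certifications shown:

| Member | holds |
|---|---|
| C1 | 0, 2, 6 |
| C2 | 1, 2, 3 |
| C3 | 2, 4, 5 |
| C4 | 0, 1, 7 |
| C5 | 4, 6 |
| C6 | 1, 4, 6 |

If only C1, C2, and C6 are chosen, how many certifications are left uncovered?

2

Union of C1, C2, C6 = {0, 1, 2, 3, 4, 6}.
Not covered: 5, 7 — 2 certifications.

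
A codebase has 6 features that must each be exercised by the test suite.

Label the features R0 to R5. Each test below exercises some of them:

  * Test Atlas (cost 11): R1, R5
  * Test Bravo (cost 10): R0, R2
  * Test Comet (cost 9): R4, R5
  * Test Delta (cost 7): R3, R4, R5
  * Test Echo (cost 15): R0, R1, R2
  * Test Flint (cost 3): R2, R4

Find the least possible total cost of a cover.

Delta, Echo together cover every feature (Delta ∪ Echo = {R0, R1, R2, R3, R4, R5}); total cost 7 + 15 = 22.
The greedy pick Flint, Delta, Echo costs 25; no covering selection beats 22.

22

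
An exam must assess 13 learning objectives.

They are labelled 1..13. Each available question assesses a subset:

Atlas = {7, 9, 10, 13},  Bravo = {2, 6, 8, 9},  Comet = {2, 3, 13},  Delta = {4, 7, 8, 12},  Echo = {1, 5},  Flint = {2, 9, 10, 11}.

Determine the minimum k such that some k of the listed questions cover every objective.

Bravo and Comet and Delta and Echo and Flint together: Bravo ∪ Comet ∪ Delta ∪ Echo ∪ Flint = {1, 2, 3, 4, 5, 6, 7, 8, 9, 10, 11, 12, 13} — every objective is covered.
No 4 of the 6 questions cover everything (all 15 combinations miss at least one objective), so 5 is optimal.

5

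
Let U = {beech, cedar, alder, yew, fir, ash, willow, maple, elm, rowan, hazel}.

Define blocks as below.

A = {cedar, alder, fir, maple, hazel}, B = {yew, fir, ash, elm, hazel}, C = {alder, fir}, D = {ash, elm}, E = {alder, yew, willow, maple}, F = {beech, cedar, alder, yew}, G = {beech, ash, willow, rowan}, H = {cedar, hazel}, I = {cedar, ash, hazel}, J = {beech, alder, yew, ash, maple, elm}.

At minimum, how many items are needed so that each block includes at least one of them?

3

Take T = {alder, ash, hazel}. Each listed block contains at least one of these, so T is a hitting set of size 3.
The blocks C, G, H are pairwise disjoint, so any hitting set needs a separate item for each — at least 3. Hence 3 is optimal.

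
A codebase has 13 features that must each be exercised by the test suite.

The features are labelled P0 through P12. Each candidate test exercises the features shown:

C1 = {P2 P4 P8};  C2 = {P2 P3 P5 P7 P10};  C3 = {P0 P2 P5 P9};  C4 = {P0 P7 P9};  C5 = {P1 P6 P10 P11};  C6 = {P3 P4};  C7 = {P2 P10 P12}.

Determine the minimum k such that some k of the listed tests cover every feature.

C1 and C2 and C3 and C5 and C7 together: C1 ∪ C2 ∪ C3 ∪ C5 ∪ C7 = {P0, P1, P2, P3, P4, P5, P6, P7, P8, P9, P10, P11, P12} — every feature is covered.
Only C7 contains P12, so C7 is forced; the remaining 10 features need at least 4 more tests (each remaining test adds at most 3) — so at least 5 tests are needed, and 5 is optimal.

5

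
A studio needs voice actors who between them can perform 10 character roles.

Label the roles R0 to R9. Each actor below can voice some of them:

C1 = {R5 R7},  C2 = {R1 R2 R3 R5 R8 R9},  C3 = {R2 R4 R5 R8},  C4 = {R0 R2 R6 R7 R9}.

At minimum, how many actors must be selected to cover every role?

C2 and C3 and C4 together: C2 ∪ C3 ∪ C4 = {R0, R1, R2, R3, R4, R5, R6, R7, R8, R9} — every role is covered.
Only C4 contains R0, so C4 is forced; the remaining 5 roles need at least 2 more actors (each remaining actor adds at most 4) — so at least 3 actors are needed, and 3 is optimal.

3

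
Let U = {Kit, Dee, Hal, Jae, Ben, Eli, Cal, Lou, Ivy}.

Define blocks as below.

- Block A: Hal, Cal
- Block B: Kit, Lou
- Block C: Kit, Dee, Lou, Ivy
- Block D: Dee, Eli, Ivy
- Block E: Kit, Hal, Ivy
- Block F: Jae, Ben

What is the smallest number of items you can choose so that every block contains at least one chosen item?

The 4 items {Hal, Jae, Eli, Lou} hit every block.
The blocks A, B, D, F are pairwise disjoint, so any hitting set needs a separate item for each — at least 4. Hence 4 is optimal.

4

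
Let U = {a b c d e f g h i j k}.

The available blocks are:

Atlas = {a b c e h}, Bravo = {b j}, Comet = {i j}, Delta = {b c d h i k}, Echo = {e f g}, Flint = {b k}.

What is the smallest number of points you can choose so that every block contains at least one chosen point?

3

The 3 points {b, f, i} hit every block.
The blocks Comet, Echo, Flint are pairwise disjoint, so any hitting set needs a separate point for each — at least 3. Hence 3 is optimal.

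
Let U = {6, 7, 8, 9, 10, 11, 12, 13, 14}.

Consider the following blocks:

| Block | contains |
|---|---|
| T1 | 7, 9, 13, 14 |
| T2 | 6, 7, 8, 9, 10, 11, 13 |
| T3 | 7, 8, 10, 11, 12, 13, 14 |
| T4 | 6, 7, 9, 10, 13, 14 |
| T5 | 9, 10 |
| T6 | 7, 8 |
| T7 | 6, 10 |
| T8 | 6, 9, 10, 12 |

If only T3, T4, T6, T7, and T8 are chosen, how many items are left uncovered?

Union of T3, T4, T6, T7, T8 = {6, 7, 8, 9, 10, 11, 12, 13, 14} — that's every item, so 0 are uncovered.

0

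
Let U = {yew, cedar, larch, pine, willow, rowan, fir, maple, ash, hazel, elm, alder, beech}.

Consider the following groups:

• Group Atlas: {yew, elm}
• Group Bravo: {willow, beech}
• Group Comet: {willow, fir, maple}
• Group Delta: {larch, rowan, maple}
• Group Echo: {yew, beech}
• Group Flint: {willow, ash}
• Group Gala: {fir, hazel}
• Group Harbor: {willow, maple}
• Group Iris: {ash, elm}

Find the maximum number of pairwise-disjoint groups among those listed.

Delta, Echo, Flint, Gala are pairwise disjoint (Delta={larch,rowan,maple}; Echo={yew,beech}; Flint={willow,ash}; Gala={fir,hazel}).
Every remaining group overlaps one of these, and no 5 of the listed groups are pairwise disjoint, so 4 is the maximum.

4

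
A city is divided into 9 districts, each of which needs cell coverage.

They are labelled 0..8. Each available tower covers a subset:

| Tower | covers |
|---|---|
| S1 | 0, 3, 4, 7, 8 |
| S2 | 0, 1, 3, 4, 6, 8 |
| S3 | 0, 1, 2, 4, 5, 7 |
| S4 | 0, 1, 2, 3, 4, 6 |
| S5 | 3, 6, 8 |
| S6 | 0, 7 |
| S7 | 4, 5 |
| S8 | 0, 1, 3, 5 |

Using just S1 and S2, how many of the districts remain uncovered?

Union of S1, S2 = {0, 1, 3, 4, 6, 7, 8}.
Not covered: 2, 5 — 2 districts.

2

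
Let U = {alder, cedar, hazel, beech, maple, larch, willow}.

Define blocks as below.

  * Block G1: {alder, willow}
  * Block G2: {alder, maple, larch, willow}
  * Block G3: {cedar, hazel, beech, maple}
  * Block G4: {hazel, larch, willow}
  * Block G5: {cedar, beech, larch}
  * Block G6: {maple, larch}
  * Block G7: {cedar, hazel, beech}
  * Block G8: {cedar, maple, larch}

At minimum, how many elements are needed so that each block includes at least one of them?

3

H = {cedar, larch, willow} meets every block (each contains at least one member of H), and |H| = 3.
The blocks G1, G6, G7 are pairwise disjoint, so any hitting set needs a separate element for each — at least 3. Hence 3 is optimal.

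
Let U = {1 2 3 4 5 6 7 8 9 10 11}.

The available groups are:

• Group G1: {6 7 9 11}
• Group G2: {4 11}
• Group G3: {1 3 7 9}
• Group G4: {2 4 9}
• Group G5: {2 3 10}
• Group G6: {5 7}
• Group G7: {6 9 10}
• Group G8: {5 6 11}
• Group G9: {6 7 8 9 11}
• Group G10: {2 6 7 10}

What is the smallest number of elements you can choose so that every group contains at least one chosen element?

Take H = {3, 7, 9, 11}. Each listed group contains at least one of these, so H is a hitting set of size 4.
No choice of 3 elements meets every group, so 4 is the minimum.

4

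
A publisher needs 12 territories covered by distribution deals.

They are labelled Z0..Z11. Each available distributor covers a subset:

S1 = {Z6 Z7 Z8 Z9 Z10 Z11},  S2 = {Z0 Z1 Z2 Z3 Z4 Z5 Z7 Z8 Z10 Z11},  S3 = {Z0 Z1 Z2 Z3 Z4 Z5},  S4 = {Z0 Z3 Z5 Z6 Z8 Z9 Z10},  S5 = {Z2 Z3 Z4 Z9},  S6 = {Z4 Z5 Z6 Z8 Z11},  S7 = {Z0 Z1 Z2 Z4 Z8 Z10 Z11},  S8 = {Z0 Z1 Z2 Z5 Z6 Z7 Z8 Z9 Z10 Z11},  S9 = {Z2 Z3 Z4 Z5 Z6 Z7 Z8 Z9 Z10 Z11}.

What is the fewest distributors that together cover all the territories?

2

Take {S3, S9}. Their union is {Z0, Z1, Z2, Z3, Z4, Z5, Z6, Z7, Z8, Z9, Z10, Z11}, which is all 12 territories.
No single distributor has all 12 territories (the largest, S2, has 10), so 2 is optimal.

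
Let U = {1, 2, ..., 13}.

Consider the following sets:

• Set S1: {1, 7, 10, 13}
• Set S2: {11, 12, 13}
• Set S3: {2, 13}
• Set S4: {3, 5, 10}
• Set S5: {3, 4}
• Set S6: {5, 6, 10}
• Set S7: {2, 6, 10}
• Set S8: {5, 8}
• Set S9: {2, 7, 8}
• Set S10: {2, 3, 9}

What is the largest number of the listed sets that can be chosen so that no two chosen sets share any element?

S2, S5, S6, S9 are pairwise disjoint (S2={11,12,13}; S5={3,4}; S6={5,6,10}; S9={2,7,8}).
Every remaining set overlaps one of these, and no 5 of the listed sets are pairwise disjoint, so 4 is the maximum.

4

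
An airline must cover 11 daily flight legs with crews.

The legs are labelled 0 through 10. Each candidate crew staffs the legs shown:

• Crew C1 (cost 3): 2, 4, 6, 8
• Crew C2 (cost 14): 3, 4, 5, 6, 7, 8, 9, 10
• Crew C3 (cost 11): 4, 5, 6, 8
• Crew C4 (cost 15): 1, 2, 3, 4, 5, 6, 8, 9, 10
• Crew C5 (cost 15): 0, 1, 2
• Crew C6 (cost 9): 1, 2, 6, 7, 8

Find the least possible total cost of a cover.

C2, C5 together cover every leg (C2 ∪ C5 = {0, 1, 2, 3, 4, 5, 6, 7, 8, 9, 10}); total cost 14 + 15 = 29.
The greedy pick C1, C2, C5 costs 32; no covering selection beats 29.

29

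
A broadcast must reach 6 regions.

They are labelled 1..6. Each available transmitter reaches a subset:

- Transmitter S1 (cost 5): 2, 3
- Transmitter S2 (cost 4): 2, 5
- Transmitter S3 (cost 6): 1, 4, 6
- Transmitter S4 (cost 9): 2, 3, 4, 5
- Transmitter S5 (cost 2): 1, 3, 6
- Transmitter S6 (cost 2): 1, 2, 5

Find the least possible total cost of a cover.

S3, S5, S6 together cover every region (S3 ∪ S5 ∪ S6 = {1, 2, 3, 4, 5, 6}); total cost 6 + 2 + 2 = 10.
No covering selection has total cost below 10.

10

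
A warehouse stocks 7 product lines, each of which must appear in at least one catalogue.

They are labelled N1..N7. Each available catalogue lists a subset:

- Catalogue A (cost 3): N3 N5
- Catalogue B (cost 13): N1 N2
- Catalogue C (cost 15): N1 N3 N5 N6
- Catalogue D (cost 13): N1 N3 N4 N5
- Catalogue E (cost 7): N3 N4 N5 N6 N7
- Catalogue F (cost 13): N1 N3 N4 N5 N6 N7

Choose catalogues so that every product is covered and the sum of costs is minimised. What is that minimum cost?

B, E together cover every product (B ∪ E = {N1, N2, N3, N4, N5, N6, N7}); total cost 13 + 7 = 20.
No covering selection has total cost below 20.

20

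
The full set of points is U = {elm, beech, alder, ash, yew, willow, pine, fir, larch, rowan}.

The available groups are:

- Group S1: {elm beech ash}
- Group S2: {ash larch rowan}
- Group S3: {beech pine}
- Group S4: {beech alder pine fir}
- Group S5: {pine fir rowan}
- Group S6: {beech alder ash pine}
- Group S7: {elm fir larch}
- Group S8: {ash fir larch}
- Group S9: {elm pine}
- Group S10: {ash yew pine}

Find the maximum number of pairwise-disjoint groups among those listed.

2

S8, S9 are pairwise disjoint (S8={ash,fir,larch}; S9={elm,pine}).
Every remaining group overlaps one of these, and no 3 of the listed groups are pairwise disjoint, so 2 is the maximum.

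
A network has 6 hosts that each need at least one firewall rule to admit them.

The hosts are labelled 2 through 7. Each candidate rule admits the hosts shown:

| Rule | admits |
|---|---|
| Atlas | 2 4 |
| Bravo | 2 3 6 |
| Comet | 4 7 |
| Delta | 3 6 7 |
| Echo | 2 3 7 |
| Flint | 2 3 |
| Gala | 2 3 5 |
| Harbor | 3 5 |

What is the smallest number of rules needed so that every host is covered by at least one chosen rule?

Bravo and Comet and Gala together: Bravo ∪ Comet ∪ Gala = {2, 3, 4, 5, 6, 7} — every host is covered.
No 2 of the 8 rules cover everything (all 28 combinations miss at least one host), so 3 is optimal.

3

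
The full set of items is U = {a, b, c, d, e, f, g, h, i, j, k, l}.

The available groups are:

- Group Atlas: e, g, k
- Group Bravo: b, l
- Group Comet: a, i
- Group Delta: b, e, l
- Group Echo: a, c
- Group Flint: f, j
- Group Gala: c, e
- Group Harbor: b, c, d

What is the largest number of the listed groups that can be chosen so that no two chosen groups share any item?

4

Atlas, Bravo, Echo, Flint are pairwise disjoint (Atlas={e,g,k}; Bravo={b,l}; Echo={a,c}; Flint={f,j}).
Every remaining group overlaps one of these, and no 5 of the listed groups are pairwise disjoint, so 4 is the maximum.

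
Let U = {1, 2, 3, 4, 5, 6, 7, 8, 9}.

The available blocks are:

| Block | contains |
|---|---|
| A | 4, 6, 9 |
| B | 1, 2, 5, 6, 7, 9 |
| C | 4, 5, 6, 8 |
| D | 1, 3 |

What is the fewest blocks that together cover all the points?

3

B and C and D together: B ∪ C ∪ D = {1, 2, 3, 4, 5, 6, 7, 8, 9} — every point is covered.
Only B contains 2, so B is forced; the remaining 3 points need at least 2 more blocks (each remaining block adds at most 2) — so at least 3 blocks are needed, and 3 is optimal.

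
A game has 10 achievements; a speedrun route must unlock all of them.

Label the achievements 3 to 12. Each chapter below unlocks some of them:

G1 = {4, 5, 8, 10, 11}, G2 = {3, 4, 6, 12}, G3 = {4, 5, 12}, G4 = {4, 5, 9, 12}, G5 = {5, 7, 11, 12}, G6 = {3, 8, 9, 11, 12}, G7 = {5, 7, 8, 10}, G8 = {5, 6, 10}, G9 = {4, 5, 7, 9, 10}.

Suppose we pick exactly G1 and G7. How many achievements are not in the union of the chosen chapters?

Union of G1, G7 = {4, 5, 7, 8, 10, 11}.
Not covered: 3, 6, 9, 12 — 4 achievements.

4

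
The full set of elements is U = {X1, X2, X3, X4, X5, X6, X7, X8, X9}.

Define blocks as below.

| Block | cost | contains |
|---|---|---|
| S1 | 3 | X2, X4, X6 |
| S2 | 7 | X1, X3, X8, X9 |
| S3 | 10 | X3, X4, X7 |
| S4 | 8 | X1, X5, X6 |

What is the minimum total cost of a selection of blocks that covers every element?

28

S1, S2, S3, S4 together cover every element (S1 ∪ S2 ∪ S3 ∪ S4 = {X1, X2, X3, X4, X5, X6, X7, X8, X9}); total cost 3 + 7 + 10 + 8 = 28.
No covering selection has total cost below 28.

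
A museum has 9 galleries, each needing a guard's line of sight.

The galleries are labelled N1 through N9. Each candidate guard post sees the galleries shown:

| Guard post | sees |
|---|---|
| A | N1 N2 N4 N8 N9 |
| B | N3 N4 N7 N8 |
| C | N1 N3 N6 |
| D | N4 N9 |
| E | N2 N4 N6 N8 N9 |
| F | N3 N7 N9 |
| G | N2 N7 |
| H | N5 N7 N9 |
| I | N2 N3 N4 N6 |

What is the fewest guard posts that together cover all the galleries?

A and H and I together: A ∪ H ∪ I = {N1, N2, N3, N4, N5, N6, N7, N8, N9} — every gallery is covered.
Only H contains N5, so H is forced; the remaining 6 galleries need at least 2 more guard posts (each remaining guard post adds at most 4) — so at least 3 guard posts are needed, and 3 is optimal.

3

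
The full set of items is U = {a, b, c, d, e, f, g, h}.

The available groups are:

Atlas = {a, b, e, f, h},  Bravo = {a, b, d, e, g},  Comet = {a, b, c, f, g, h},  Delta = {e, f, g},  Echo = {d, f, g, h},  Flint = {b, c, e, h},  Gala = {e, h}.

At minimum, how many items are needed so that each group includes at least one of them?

2

The 2 items {e, g} hit every group.
No single item lies in every group, so at least 2 are needed and 2 is optimal.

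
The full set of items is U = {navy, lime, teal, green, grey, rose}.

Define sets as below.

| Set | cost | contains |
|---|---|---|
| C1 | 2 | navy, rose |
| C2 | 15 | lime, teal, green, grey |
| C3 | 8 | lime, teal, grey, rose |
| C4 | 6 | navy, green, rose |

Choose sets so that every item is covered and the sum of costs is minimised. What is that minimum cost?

14

C3, C4 together cover every item (C3 ∪ C4 = {navy, lime, teal, green, grey, rose}); total cost 8 + 6 = 14.
The greedy pick C1, C3, C4 costs 16; no covering selection beats 14.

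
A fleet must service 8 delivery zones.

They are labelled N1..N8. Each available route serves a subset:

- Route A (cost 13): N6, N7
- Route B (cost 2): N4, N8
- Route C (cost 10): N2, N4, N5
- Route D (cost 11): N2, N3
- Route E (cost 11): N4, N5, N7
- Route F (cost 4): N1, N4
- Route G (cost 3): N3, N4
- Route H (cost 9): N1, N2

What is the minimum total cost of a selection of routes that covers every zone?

A, B, C, F, G together cover every zone (A ∪ B ∪ C ∪ F ∪ G = {N1, N2, N3, N4, N5, N6, N7, N8}); total cost 13 + 2 + 10 + 4 + 3 = 32.
No covering selection has total cost below 32.

32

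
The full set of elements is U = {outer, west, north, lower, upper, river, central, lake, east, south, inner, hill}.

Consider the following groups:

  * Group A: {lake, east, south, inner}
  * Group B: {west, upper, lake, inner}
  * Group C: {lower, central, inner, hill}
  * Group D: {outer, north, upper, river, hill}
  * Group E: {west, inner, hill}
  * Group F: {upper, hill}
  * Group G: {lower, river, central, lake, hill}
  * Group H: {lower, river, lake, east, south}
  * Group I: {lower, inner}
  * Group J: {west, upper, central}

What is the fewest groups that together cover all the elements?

4

B and D and H and J together: B ∪ D ∪ H ∪ J = {outer, west, north, lower, upper, river, central, lake, east, south, inner, hill} — every element is covered.
No 3 of the 10 groups cover everything (all 120 combinations miss at least one element), so 4 is optimal.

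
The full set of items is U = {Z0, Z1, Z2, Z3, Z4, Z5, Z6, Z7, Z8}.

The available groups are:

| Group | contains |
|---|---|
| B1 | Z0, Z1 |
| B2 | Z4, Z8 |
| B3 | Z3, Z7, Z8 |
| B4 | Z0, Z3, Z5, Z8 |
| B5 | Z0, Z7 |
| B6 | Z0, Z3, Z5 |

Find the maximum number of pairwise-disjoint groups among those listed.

2

B2, B5 are pairwise disjoint (B2={Z4,Z8}; B5={Z0,Z7}).
Every remaining group overlaps one of these, and no 3 of the listed groups are pairwise disjoint, so 2 is the maximum.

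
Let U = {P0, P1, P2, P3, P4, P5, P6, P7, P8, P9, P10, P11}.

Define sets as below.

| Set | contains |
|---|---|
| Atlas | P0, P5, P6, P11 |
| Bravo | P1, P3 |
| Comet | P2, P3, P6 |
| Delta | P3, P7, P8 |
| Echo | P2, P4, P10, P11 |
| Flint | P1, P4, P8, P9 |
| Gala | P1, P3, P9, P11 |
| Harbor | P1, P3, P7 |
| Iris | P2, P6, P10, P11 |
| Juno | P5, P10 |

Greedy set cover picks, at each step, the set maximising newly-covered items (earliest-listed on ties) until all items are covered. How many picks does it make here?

Greedy: pick Atlas (covers 4 new) → pick Flint (covers 4 new) → pick Comet (covers 2 new) → pick Delta (covers 1 new) → pick Echo (covers 1 new). Total picks: 5.
(The true minimum cover uses only 4 sets, so greedy is not optimal here.)

5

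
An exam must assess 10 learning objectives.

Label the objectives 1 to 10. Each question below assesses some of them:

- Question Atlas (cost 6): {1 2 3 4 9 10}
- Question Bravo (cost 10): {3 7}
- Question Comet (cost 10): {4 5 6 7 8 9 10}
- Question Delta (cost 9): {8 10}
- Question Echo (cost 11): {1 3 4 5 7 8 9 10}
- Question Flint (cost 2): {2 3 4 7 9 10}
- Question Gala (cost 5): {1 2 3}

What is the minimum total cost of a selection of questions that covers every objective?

15

Comet, Gala together cover every objective (Comet ∪ Gala = {1, 2, 3, 4, 5, 6, 7, 8, 9, 10}); total cost 10 + 5 = 15.
The greedy pick Flint, Comet, Gala costs 17; no covering selection beats 15.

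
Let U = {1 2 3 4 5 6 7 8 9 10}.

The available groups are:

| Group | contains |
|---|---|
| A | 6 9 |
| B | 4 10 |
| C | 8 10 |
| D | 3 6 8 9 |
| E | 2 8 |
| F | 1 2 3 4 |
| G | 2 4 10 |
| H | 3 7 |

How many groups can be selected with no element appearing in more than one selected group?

A, B, E, H are pairwise disjoint (A={6,9}; B={4,10}; E={2,8}; H={3,7}).
Every remaining group overlaps one of these, and no 5 of the listed groups are pairwise disjoint, so 4 is the maximum.

4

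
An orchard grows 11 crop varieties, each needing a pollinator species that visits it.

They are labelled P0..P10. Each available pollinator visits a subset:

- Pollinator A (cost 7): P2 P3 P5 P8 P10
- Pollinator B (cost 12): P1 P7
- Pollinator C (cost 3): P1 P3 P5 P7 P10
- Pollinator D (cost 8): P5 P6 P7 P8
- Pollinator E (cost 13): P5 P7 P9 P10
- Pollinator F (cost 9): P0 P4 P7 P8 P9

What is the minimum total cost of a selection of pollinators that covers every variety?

A, C, D, F together cover every variety (A ∪ C ∪ D ∪ F = {P0, P1, P2, P3, P4, P5, P6, P7, P8, P9, P10}); total cost 7 + 3 + 8 + 9 = 27.
No covering selection has total cost below 27.

27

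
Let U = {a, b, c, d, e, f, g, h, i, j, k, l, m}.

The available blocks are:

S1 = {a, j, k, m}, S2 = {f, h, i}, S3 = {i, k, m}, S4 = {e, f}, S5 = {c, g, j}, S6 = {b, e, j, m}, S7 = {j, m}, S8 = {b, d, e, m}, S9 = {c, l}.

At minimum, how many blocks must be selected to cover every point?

S1, S2, S5, S8, and S9 cover everything between them: the union {a, b, c, d, e, f, g, h, i, j, k, l, m} is all of U.
No 4 of the 9 blocks cover everything (all 126 combinations miss at least one point), so 5 is optimal.

5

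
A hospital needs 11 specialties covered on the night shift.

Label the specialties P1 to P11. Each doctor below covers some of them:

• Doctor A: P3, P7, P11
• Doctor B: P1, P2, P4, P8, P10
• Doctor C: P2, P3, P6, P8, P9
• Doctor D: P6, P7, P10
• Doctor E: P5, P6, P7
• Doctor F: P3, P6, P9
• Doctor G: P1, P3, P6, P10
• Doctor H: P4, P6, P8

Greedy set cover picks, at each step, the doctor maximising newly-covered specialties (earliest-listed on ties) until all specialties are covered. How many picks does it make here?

4

Greedy: pick B (covers 5 new) → pick A (covers 3 new) → pick C (covers 2 new) → pick E (covers 1 new). Total picks: 4.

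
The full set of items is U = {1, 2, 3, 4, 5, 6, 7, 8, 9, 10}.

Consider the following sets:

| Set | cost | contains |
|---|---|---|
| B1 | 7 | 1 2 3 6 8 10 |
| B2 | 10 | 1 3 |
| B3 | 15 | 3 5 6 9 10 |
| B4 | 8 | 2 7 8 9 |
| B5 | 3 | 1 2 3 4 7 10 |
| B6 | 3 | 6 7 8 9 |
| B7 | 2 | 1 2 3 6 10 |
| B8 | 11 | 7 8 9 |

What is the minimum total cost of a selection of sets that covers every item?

21

B3, B5, B6 together cover every item (B3 ∪ B5 ∪ B6 = {1, 2, 3, 4, 5, 6, 7, 8, 9, 10}); total cost 15 + 3 + 3 = 21.
The greedy pick B7, B6, B5, B3 costs 23; no covering selection beats 21.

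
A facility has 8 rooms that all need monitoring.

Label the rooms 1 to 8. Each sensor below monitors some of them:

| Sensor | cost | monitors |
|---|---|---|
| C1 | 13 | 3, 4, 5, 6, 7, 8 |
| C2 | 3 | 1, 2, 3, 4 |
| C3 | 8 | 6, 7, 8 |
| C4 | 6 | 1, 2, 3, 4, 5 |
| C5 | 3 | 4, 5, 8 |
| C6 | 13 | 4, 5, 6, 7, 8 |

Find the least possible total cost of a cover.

14

C2, C3, C5 together cover every room (C2 ∪ C3 ∪ C5 = {1, 2, 3, 4, 5, 6, 7, 8}); total cost 3 + 8 + 3 = 14.
No covering selection has total cost below 14.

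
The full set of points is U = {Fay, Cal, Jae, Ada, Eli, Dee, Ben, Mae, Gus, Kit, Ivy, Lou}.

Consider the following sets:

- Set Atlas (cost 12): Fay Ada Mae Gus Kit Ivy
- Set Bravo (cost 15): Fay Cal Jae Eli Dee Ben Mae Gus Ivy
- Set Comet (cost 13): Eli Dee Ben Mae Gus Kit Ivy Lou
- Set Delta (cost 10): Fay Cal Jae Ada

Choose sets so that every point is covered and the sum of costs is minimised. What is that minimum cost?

23

Comet, Delta together cover every point (Comet ∪ Delta = {Fay, Cal, Jae, Ada, Eli, Dee, Ben, Mae, Gus, Kit, Ivy, Lou}); total cost 13 + 10 = 23.
No covering selection has total cost below 23.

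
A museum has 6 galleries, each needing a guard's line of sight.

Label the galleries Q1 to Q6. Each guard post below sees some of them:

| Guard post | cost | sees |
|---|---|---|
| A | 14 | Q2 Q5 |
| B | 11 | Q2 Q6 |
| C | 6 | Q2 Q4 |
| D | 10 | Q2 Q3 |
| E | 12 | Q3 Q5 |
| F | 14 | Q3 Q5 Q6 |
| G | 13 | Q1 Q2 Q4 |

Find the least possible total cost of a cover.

27

F, G together cover every gallery (F ∪ G = {Q1, Q2, Q3, Q4, Q5, Q6}); total cost 14 + 13 = 27.
The greedy pick C, F, G costs 33; no covering selection beats 27.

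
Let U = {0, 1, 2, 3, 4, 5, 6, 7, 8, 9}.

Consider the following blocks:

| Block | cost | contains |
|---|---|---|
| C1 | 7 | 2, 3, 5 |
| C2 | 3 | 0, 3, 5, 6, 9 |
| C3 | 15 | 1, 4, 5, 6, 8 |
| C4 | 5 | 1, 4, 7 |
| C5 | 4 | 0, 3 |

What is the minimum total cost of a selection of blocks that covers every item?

30

C1, C2, C3, C4 together cover every item (C1 ∪ C2 ∪ C3 ∪ C4 = {0, 1, 2, 3, 4, 5, 6, 7, 8, 9}); total cost 7 + 3 + 15 + 5 = 30.
No covering selection has total cost below 30.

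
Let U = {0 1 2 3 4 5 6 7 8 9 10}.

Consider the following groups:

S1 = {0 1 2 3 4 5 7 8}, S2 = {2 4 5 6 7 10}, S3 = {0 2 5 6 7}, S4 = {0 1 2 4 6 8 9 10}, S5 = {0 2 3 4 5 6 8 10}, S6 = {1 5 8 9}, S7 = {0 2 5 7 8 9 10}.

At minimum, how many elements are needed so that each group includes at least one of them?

2

H = {5, 9} meets every group (each contains at least one member of H), and |H| = 2.
No single element lies in every group, so at least 2 are needed and 2 is optimal.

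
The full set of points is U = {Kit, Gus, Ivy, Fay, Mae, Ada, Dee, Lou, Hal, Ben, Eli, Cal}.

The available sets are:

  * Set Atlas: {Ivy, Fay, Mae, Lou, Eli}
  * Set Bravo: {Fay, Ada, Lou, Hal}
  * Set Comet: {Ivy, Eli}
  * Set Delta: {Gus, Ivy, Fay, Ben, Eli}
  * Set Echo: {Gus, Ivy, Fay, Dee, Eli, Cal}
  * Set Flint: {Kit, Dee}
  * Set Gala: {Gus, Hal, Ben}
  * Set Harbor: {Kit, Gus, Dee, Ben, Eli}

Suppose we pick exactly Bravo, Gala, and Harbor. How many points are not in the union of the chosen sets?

Union of Bravo, Gala, Harbor = {Kit, Gus, Fay, Ada, Dee, Lou, Hal, Ben, Eli}.
Not covered: Ivy, Mae, Cal — 3 points.

3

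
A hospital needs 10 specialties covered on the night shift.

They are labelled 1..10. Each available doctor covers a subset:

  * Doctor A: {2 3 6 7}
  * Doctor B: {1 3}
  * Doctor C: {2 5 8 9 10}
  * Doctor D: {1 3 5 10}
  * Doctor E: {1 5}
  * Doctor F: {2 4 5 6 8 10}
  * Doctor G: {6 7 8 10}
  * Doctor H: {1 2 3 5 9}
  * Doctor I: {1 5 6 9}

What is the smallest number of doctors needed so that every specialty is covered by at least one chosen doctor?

3

Take {A, F, H}. Their union is {1, 2, 3, 4, 5, 6, 7, 8, 9, 10}, which is all 10 specialties.
Only F contains 4, so F is forced; the remaining 4 specialties need at least 2 more doctors (each remaining doctor adds at most 3) — so at least 3 doctors are needed, and 3 is optimal.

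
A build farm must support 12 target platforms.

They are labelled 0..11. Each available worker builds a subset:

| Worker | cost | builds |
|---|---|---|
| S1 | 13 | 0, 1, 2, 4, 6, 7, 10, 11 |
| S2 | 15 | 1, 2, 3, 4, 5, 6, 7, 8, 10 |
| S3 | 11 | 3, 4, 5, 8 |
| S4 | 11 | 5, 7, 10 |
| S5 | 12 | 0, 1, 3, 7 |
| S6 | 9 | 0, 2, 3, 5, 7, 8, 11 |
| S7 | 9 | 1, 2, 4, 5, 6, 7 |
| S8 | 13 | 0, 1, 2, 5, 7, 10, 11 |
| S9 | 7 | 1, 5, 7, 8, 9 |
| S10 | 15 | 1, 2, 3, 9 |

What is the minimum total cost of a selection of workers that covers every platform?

S1, S6, S9 together cover every platform (S1 ∪ S6 ∪ S9 = {0, 1, 2, 3, 4, 5, 6, 7, 8, 9, 10, 11}); total cost 13 + 9 + 7 = 29.
The greedy pick S6, S7, S9, S4 costs 36; no covering selection beats 29.

29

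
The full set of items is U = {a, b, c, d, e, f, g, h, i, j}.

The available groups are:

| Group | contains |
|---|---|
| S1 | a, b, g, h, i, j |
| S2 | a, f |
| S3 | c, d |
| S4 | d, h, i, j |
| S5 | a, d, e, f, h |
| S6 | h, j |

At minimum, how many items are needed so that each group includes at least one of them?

The 3 items {a, c, h} hit every group.
The groups S2, S3, S6 are pairwise disjoint, so any hitting set needs a separate item for each — at least 3. Hence 3 is optimal.

3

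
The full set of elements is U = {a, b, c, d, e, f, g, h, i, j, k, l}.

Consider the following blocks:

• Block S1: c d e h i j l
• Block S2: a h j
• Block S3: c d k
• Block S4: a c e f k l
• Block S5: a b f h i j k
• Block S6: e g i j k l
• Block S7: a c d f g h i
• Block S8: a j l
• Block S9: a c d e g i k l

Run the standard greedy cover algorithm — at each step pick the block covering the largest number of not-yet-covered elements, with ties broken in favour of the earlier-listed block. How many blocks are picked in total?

2

Greedy: pick S9 (covers 8 new) → pick S5 (covers 4 new). Total picks: 2.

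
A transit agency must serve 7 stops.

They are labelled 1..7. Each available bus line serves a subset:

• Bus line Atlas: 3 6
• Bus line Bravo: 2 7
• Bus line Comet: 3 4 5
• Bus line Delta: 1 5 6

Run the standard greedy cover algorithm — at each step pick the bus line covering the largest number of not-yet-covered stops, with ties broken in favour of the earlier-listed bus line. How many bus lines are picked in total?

3

Greedy: pick Comet (covers 3 new) → pick Bravo (covers 2 new) → pick Delta (covers 2 new). Total picks: 3.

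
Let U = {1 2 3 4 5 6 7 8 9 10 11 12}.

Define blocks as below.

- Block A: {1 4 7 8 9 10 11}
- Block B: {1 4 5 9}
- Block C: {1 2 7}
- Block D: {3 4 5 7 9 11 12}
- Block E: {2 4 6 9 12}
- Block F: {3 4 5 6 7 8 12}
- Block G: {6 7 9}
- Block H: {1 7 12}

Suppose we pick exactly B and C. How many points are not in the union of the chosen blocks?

Union of B, C = {1, 2, 4, 5, 7, 9}.
Not covered: 3, 6, 8, 10, 11, 12 — 6 points.

6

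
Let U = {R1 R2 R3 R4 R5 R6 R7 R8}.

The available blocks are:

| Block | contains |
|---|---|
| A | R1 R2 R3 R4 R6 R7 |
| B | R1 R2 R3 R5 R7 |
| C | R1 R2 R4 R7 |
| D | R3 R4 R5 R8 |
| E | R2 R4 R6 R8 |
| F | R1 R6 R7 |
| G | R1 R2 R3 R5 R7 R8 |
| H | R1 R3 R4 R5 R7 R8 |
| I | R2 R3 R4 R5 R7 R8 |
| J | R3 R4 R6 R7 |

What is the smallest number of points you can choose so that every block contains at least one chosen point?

2

T = {R1, R4} meets every block (each contains at least one member of T), and |T| = 2.
The blocks D, F are pairwise disjoint, so any hitting set needs a separate point for each — at least 2. Hence 2 is optimal.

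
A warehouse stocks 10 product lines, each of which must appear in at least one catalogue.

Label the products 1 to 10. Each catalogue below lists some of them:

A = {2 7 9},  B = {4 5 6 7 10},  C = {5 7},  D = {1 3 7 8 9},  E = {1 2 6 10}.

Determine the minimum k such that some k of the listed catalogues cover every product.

3

Take {B, D, E}. Their union is {1, 2, 3, 4, 5, 6, 7, 8, 9, 10}, which is all 10 products.
Only D contains 3, so D is forced; the remaining 5 products need at least 2 more catalogues (each remaining catalogue adds at most 4) — so at least 3 catalogues are needed, and 3 is optimal.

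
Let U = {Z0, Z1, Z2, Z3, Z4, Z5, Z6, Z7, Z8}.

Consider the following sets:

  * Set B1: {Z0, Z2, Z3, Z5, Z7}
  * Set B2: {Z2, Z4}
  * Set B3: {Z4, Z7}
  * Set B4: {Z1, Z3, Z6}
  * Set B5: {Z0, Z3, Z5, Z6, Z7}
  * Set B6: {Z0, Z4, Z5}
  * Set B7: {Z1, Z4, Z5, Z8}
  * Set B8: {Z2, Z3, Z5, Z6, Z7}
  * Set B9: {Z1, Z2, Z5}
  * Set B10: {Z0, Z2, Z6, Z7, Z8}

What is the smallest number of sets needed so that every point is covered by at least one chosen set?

3

B5, B7, and B9 cover everything between them: the union {Z0, Z1, Z2, Z3, Z4, Z5, Z6, Z7, Z8} is all of U.
No 2 of the 10 sets cover everything (all 45 combinations miss at least one point), so 3 is optimal.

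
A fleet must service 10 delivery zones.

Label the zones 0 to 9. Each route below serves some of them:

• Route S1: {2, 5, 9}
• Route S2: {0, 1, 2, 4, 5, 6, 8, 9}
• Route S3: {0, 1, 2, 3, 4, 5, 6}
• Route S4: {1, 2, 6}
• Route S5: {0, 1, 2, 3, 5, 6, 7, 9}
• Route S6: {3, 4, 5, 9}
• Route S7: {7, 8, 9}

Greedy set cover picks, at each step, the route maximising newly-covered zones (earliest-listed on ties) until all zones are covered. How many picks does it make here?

2

Greedy: pick S2 (covers 8 new) → pick S5 (covers 2 new). Total picks: 2.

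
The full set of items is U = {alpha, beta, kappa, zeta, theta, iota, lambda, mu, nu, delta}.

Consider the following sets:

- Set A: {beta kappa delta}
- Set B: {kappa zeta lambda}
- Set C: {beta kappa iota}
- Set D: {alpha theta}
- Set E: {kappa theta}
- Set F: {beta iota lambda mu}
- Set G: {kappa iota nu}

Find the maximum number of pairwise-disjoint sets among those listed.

D, F are pairwise disjoint (D={alpha,theta}; F={beta,iota,lambda,mu}).
Every remaining set overlaps one of these, and no 3 of the listed sets are pairwise disjoint, so 2 is the maximum.

2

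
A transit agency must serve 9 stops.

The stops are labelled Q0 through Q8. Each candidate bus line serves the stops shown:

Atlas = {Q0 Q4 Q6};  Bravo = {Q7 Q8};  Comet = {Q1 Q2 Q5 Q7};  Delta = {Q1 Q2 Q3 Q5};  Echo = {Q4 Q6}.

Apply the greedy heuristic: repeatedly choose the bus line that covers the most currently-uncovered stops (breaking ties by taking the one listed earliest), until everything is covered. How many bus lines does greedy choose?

4

Greedy: pick Comet (covers 4 new) → pick Atlas (covers 3 new) → pick Bravo (covers 1 new) → pick Delta (covers 1 new). Total picks: 4.
(The true minimum cover uses only 3 bus lines, so greedy is not optimal here.)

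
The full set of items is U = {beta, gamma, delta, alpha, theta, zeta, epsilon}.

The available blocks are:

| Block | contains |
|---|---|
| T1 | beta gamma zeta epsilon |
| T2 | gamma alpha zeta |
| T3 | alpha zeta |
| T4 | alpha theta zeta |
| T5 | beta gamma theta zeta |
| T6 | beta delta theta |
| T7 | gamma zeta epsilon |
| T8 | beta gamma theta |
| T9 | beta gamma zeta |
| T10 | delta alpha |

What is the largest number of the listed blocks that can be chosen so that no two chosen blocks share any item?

T1, T10 are pairwise disjoint (T1={beta,gamma,zeta,epsilon}; T10={delta,alpha}).
Every remaining block overlaps one of these, and no 3 of the listed blocks are pairwise disjoint, so 2 is the maximum.

2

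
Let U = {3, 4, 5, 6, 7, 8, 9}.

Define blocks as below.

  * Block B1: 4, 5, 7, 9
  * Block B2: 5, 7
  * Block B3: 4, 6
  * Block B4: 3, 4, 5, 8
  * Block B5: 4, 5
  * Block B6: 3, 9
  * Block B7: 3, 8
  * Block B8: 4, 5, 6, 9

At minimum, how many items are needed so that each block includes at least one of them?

3

Take H = {3, 5, 6}. Each listed block contains at least one of these, so H is a hitting set of size 3.
The blocks B2, B3, B6 are pairwise disjoint, so any hitting set needs a separate item for each — at least 3. Hence 3 is optimal.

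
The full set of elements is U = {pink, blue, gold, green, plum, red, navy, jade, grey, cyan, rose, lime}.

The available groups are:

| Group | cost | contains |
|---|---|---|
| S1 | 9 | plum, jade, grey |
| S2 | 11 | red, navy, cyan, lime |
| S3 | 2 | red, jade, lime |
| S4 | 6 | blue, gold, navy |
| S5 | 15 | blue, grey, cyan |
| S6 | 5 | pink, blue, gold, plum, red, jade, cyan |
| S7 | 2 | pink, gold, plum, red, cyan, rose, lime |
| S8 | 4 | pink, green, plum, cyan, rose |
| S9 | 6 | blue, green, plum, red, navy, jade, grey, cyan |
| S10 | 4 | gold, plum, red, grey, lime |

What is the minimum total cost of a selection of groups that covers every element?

8

S7, S9 together cover every element (S7 ∪ S9 = {pink, blue, gold, green, plum, red, navy, jade, grey, cyan, rose, lime}); total cost 2 + 6 = 8.
No covering selection has total cost below 8.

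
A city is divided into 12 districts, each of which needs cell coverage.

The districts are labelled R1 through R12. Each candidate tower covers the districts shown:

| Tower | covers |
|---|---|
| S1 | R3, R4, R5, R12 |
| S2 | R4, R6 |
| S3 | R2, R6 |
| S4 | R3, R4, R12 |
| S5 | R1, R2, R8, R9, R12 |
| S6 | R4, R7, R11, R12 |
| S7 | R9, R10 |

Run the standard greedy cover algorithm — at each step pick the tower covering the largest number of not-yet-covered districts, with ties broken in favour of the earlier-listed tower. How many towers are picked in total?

5

Greedy: pick S5 (covers 5 new) → pick S1 (covers 3 new) → pick S6 (covers 2 new) → pick S2 (covers 1 new) → pick S7 (covers 1 new). Total picks: 5.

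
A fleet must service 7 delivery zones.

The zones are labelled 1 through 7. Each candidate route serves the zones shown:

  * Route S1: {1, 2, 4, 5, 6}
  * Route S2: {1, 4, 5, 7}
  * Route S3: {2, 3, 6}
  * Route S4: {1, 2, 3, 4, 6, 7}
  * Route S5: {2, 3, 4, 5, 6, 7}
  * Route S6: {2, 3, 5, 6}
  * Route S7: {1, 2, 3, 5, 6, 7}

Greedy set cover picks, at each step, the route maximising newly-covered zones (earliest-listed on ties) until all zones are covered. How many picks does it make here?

2

Greedy: pick S4 (covers 6 new) → pick S1 (covers 1 new). Total picks: 2.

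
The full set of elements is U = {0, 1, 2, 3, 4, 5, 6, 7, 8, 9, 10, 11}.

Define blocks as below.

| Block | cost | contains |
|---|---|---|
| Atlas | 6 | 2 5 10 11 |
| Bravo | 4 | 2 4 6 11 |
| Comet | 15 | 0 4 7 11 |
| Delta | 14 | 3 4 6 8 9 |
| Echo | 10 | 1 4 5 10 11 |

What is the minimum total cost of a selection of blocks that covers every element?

43

Bravo, Comet, Delta, Echo together cover every element (Bravo ∪ Comet ∪ Delta ∪ Echo = {0, 1, 2, 3, 4, 5, 6, 7, 8, 9, 10, 11}); total cost 4 + 15 + 14 + 10 = 43.
The greedy pick Bravo, Atlas, Delta, Comet, Echo costs 49; no covering selection beats 43.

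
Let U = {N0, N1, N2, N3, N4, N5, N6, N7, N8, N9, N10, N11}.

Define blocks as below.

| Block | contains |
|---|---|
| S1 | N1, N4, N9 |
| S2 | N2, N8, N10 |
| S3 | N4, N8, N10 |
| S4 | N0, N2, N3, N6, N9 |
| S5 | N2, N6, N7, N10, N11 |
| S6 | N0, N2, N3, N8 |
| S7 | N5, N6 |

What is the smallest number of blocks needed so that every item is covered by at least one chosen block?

4

S1 and S5 and S6 and S7 together: S1 ∪ S5 ∪ S6 ∪ S7 = {N0, N1, N2, N3, N4, N5, N6, N7, N8, N9, N10, N11} — every item is covered.
Only S7 contains N5, so S7 is forced; the remaining 10 items need at least 3 more blocks (each remaining block adds at most 4) — so at least 4 blocks are needed, and 4 is optimal.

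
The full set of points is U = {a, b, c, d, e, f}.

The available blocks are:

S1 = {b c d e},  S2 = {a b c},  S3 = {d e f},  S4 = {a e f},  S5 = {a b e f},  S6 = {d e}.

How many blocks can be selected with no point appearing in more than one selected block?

S2, S6 are pairwise disjoint (S2={a,b,c}; S6={d,e}).
Every remaining block overlaps one of these, and no 3 of the listed blocks are pairwise disjoint, so 2 is the maximum.

2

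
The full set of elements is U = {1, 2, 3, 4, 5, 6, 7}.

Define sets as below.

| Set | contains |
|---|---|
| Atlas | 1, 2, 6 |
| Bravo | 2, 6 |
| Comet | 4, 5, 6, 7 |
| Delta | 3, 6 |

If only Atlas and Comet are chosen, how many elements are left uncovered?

Union of Atlas, Comet = {1, 2, 4, 5, 6, 7}.
Not covered: 3 — 1 element.

1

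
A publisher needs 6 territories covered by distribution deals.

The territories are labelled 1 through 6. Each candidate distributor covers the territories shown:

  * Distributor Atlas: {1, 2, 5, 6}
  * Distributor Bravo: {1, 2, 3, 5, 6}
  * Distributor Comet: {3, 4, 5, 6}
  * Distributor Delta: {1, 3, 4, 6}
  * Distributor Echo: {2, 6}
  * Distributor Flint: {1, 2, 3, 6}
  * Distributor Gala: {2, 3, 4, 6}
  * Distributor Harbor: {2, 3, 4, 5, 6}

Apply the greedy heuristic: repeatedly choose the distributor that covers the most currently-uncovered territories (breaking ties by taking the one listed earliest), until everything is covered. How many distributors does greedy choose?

Greedy: pick Bravo (covers 5 new) → pick Comet (covers 1 new). Total picks: 2.

2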